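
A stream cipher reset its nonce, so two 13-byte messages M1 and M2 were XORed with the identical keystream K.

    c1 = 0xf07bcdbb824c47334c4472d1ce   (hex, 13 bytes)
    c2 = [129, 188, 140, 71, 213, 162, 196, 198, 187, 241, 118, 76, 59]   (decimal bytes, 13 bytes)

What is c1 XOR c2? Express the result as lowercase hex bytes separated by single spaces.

c1 ⊕ c2 = (M1 ⊕ K) ⊕ (M2 ⊕ K) = M1 ⊕ M2 — the shared key cancels under XOR.
240 xor 129 = 113
123 xor 188 = 199
205 xor 140 =  65
187 xor  71 = 252
130 xor 213 =  87
 76 xor 162 = 238
 71 xor 196 = 131
 51 xor 198 = 245
 76 xor 187 = 247
 68 xor 241 = 181
114 xor 118 =   4
209 xor  76 = 157
206 xor  59 = 245

71 c7 41 fc 57 ee 83 f5 f7 b5 04 9d f5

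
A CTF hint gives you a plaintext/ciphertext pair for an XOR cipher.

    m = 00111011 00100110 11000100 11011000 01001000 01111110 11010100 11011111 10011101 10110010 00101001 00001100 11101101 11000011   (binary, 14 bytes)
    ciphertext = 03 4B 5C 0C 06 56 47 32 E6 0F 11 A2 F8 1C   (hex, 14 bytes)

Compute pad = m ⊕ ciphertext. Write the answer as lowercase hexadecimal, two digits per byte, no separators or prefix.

386d98d44e2893ed7bbd38ae15df

Since ciphertext = m ⊕ pad, XORing both sides with m gives pad = m ⊕ ciphertext.
byte 0: 3b ^ 03 = 38
byte 1: 26 ^ 4b = 6d
byte 2: c4 ^ 5c = 98
byte 3: d8 ^ 0c = d4
byte 4: 48 ^ 06 = 4e
byte 5: 7e ^ 56 = 28
byte 6: d4 ^ 47 = 93
byte 7: df ^ 32 = ed
byte 8: 9d ^ e6 = 7b
byte 9: b2 ^ 0f = bd
byte 10: 29 ^ 11 = 38
byte 11: 0c ^ a2 = ae
byte 12: ed ^ f8 = 15
byte 13: c3 ^ 1c = df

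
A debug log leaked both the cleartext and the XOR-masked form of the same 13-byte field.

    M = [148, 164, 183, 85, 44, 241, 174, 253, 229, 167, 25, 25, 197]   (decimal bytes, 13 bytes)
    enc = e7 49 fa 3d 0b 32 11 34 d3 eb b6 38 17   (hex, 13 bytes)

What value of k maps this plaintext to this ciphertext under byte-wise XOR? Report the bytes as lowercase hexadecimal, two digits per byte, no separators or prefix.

73ed4d6827c3bfc9364caf21d2

Since enc = M ⊕ k, XORing both sides with M gives k = M ⊕ enc.
byte 0: 10010100 ^ 11100111 = 01110011
byte 1: 10100100 ^ 01001001 = 11101101
byte 2: 10110111 ^ 11111010 = 01001101
byte 3: 01010101 ^ 00111101 = 01101000
byte 4: 00101100 ^ 00001011 = 00100111
byte 5: 11110001 ^ 00110010 = 11000011
byte 6: 10101110 ^ 00010001 = 10111111
byte 7: 11111101 ^ 00110100 = 11001001
byte 8: 11100101 ^ 11010011 = 00110110
byte 9: 10100111 ^ 11101011 = 01001100
byte 10: 00011001 ^ 10110110 = 10101111
byte 11: 00011001 ^ 00111000 = 00100001
byte 12: 11000101 ^ 00010111 = 11010010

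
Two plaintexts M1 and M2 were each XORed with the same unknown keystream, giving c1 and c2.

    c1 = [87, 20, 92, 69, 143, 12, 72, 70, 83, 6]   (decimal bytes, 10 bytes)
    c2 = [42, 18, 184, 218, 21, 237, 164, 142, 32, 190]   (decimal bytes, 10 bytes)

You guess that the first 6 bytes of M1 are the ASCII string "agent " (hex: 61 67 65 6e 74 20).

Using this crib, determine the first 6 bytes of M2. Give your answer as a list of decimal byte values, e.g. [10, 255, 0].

[28, 97, 129, 241, 238, 193]

First, c1 ⊕ c2 = (M1 ⊕ K) ⊕ (M2 ⊕ K) = M1 ⊕ M2, so the key drops out. Then M2 = (M1 ⊕ M2) ⊕ M1 over the first 6 bytes.
byte 0: (57 ^ 2a) ^ 61 = 7d ^ 61 = 1c
byte 1: (14 ^ 12) ^ 67 = 06 ^ 67 = 61
byte 2: (5c ^ b8) ^ 65 = e4 ^ 65 = 81
byte 3: (45 ^ da) ^ 6e = 9f ^ 6e = f1
byte 4: (8f ^ 15) ^ 74 = 9a ^ 74 = ee
byte 5: (0c ^ ed) ^ 20 = e1 ^ 20 = c1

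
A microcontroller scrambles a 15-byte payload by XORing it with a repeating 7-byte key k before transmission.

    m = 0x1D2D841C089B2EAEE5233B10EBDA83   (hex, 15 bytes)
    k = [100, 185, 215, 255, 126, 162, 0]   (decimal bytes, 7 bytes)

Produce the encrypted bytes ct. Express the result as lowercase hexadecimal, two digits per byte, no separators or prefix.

799453e376392eca5cf4c46e49dae7

The 7-byte key repeats, so the effective keystream is 64 b9 d7 ff 7e a2 00 64 b9 d7 ff 7e a2 00 64.
byte 0: 1d XOR 64 = 79
byte 1: 2d XOR b9 = 94
byte 2: 84 XOR d7 = 53
byte 3: 1c XOR ff = e3
byte 4: 08 XOR 7e = 76
byte 5: 9b XOR a2 = 39
byte 6: 2e XOR 00 = 2e
byte 7: ae XOR 64 = ca
byte 8: e5 XOR b9 = 5c
byte 9: 23 XOR d7 = f4
byte 10: 3b XOR ff = c4
byte 11: 10 XOR 7e = 6e
byte 12: eb XOR a2 = 49
byte 13: da XOR 00 = da
byte 14: 83 XOR 64 = e7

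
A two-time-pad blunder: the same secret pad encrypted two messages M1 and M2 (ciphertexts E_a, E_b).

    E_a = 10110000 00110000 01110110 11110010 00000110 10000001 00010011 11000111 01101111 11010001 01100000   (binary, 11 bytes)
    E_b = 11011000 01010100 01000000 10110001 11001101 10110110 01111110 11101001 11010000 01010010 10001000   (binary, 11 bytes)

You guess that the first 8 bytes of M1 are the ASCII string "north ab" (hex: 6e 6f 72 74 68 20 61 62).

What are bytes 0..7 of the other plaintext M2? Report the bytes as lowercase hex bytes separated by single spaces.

06 0b 44 37 a3 17 0c 4c

First, E_a ⊕ E_b = (M1 ⊕ K) ⊕ (M2 ⊕ K) = M1 ⊕ M2, so the key drops out. Then M2 = (M1 ⊕ M2) ⊕ M1 over the first 8 bytes.
byte 0: (b0 ⊕ d8) ⊕ 6e = 68 ⊕ 6e = 06
byte 1: (30 ⊕ 54) ⊕ 6f = 64 ⊕ 6f = 0b
byte 2: (76 ⊕ 40) ⊕ 72 = 36 ⊕ 72 = 44
byte 3: (f2 ⊕ b1) ⊕ 74 = 43 ⊕ 74 = 37
byte 4: (06 ⊕ cd) ⊕ 68 = cb ⊕ 68 = a3
byte 5: (81 ⊕ b6) ⊕ 20 = 37 ⊕ 20 = 17
byte 6: (13 ⊕ 7e) ⊕ 61 = 6d ⊕ 61 = 0c
byte 7: (c7 ⊕ e9) ⊕ 62 = 2e ⊕ 62 = 4c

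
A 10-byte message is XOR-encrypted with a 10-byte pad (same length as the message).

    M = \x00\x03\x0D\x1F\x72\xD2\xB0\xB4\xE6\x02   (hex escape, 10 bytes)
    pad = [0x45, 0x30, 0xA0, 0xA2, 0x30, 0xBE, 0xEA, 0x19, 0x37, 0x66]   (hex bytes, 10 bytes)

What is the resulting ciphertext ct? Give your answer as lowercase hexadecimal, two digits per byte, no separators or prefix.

XOR is its own inverse, so applying the key byte-wise gives the result directly.
00 XOR 45 = 45
03 XOR 30 = 33
0d XOR a0 = ad
1f XOR a2 = bd
72 XOR 30 = 42
d2 XOR be = 6c
b0 XOR ea = 5a
b4 XOR 19 = ad
e6 XOR 37 = d1
02 XOR 66 = 64

4533adbd426c5aadd164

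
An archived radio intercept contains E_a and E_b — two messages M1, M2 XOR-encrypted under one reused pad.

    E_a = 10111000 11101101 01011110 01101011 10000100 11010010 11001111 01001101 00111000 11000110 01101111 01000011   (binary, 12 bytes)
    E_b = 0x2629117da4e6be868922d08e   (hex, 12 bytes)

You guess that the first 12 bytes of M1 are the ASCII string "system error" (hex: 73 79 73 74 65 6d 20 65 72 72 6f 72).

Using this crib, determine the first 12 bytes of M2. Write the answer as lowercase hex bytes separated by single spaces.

First, E_a ⊕ E_b = (M1 ⊕ K) ⊕ (M2 ⊕ K) = M1 ⊕ M2, so the key drops out. Then M2 = (M1 ⊕ M2) ⊕ M1 over the first 12 bytes.
byte 0: (b8 ^ 26) ^ 73 = 9e ^ 73 = ed
byte 1: (ed ^ 29) ^ 79 = c4 ^ 79 = bd
byte 2: (5e ^ 11) ^ 73 = 4f ^ 73 = 3c
byte 3: (6b ^ 7d) ^ 74 = 16 ^ 74 = 62
byte 4: (84 ^ a4) ^ 65 = 20 ^ 65 = 45
byte 5: (d2 ^ e6) ^ 6d = 34 ^ 6d = 59
byte 6: (cf ^ be) ^ 20 = 71 ^ 20 = 51
byte 7: (4d ^ 86) ^ 65 = cb ^ 65 = ae
byte 8: (38 ^ 89) ^ 72 = b1 ^ 72 = c3
byte 9: (c6 ^ 22) ^ 72 = e4 ^ 72 = 96
byte 10: (6f ^ d0) ^ 6f = bf ^ 6f = d0
byte 11: (43 ^ 8e) ^ 72 = cd ^ 72 = bf

ed bd 3c 62 45 59 51 ae c3 96 d0 bf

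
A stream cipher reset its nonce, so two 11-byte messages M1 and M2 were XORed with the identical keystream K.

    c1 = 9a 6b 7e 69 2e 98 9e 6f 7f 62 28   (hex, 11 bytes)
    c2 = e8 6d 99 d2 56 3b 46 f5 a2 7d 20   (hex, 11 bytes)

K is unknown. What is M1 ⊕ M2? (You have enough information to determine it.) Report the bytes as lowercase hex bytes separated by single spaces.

72 06 e7 bb 78 a3 d8 9a dd 1f 08

c1 ⊕ c2 = (M1 ⊕ K) ⊕ (M2 ⊕ K) = M1 ⊕ M2 — the shared key cancels under XOR.
9a ⊕ e8 = 72
6b ⊕ 6d = 06
7e ⊕ 99 = e7
69 ⊕ d2 = bb
2e ⊕ 56 = 78
98 ⊕ 3b = a3
9e ⊕ 46 = d8
6f ⊕ f5 = 9a
7f ⊕ a2 = dd
62 ⊕ 7d = 1f
28 ⊕ 20 = 08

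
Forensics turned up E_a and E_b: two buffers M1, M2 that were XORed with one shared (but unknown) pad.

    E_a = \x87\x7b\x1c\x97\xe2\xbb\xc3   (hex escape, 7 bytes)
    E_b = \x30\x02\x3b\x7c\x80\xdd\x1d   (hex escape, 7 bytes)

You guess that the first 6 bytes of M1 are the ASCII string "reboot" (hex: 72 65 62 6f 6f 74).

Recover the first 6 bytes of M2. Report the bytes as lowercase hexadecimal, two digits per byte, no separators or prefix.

c51c45840d12

First, E_a ⊕ E_b = (M1 ⊕ K) ⊕ (M2 ⊕ K) = M1 ⊕ M2, so the key drops out. Then M2 = (M1 ⊕ M2) ⊕ M1 over the first 6 bytes.
byte 0: (87 xor 30) xor 72 = b7 xor 72 = c5
byte 1: (7b xor 02) xor 65 = 79 xor 65 = 1c
byte 2: (1c xor 3b) xor 62 = 27 xor 62 = 45
byte 3: (97 xor 7c) xor 6f = eb xor 6f = 84
byte 4: (e2 xor 80) xor 6f = 62 xor 6f = 0d
byte 5: (bb xor dd) xor 74 = 66 xor 74 = 12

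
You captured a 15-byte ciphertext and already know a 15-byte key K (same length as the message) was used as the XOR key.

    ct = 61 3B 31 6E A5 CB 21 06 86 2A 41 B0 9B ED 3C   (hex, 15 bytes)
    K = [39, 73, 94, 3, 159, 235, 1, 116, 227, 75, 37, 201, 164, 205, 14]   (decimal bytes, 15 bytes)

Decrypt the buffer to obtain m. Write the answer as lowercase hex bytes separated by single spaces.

46 72 6f 6d 3a 20 20 72 65 61 64 79 3f 20 32

 97 ^  39 =  70
 59 ^  73 = 114
 49 ^  94 = 111
110 ^   3 = 109
165 ^ 159 =  58
203 ^ 235 =  32
 33 ^   1 =  32
  6 ^ 116 = 114
134 ^ 227 = 101
 42 ^  75 =  97
 65 ^  37 = 100
176 ^ 201 = 121
155 ^ 164 =  63
237 ^ 205 =  32
 60 ^  14 =  50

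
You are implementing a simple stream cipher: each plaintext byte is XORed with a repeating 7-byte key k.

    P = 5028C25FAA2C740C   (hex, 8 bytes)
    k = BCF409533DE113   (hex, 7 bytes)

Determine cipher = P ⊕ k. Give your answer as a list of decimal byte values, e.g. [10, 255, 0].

[236, 220, 203, 12, 151, 205, 103, 176]

The 7-byte key repeats, so the effective keystream is bc f4 09 53 3d e1 13 bc.
byte 0: 50 XOR bc = ec
byte 1: 28 XOR f4 = dc
byte 2: c2 XOR 09 = cb
byte 3: 5f XOR 53 = 0c
byte 4: aa XOR 3d = 97
byte 5: 2c XOR e1 = cd
byte 6: 74 XOR 13 = 67
byte 7: 0c XOR bc = b0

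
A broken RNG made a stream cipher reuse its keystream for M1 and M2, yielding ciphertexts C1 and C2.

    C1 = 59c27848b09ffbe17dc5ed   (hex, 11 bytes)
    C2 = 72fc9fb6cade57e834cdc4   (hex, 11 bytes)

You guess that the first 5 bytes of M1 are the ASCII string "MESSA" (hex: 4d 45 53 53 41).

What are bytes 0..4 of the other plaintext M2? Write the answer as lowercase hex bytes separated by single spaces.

First, C1 ⊕ C2 = (M1 ⊕ K) ⊕ (M2 ⊕ K) = M1 ⊕ M2, so the key drops out. Then M2 = (M1 ⊕ M2) ⊕ M1 over the first 5 bytes.
byte 0: (59 ^ 72) ^ 4d = 2b ^ 4d = 66
byte 1: (c2 ^ fc) ^ 45 = 3e ^ 45 = 7b
byte 2: (78 ^ 9f) ^ 53 = e7 ^ 53 = b4
byte 3: (48 ^ b6) ^ 53 = fe ^ 53 = ad
byte 4: (b0 ^ ca) ^ 41 = 7a ^ 41 = 3b

66 7b b4 ad 3b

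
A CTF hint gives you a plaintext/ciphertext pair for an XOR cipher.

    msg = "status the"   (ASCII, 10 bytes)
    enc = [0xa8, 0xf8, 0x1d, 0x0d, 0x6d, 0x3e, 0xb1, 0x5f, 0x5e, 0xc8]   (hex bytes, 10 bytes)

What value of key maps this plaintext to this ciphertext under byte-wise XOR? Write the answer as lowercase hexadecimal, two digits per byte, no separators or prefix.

db8c7c79184d912b36ad

Since enc = msg ⊕ key, XORing both sides with msg gives key = msg ⊕ enc.
73 ⊕ a8 = db
74 ⊕ f8 = 8c
61 ⊕ 1d = 7c
74 ⊕ 0d = 79
75 ⊕ 6d = 18
73 ⊕ 3e = 4d
20 ⊕ b1 = 91
74 ⊕ 5f = 2b
68 ⊕ 5e = 36
65 ⊕ c8 = ad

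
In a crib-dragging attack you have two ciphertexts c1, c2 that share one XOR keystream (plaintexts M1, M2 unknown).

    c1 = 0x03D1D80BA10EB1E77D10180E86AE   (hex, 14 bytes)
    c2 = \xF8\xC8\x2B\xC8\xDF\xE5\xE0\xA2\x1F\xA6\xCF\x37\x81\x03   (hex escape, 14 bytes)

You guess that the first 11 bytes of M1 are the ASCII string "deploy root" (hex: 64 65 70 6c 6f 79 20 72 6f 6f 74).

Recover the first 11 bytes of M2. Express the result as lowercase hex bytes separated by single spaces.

9f 7c 83 af 11 92 71 37 0d d9 a3

First, c1 ⊕ c2 = (M1 ⊕ K) ⊕ (M2 ⊕ K) = M1 ⊕ M2, so the key drops out. Then M2 = (M1 ⊕ M2) ⊕ M1 over the first 11 bytes.
byte 0: (03 XOR f8) XOR 64 = fb XOR 64 = 9f
byte 1: (d1 XOR c8) XOR 65 = 19 XOR 65 = 7c
byte 2: (d8 XOR 2b) XOR 70 = f3 XOR 70 = 83
byte 3: (0b XOR c8) XOR 6c = c3 XOR 6c = af
byte 4: (a1 XOR df) XOR 6f = 7e XOR 6f = 11
byte 5: (0e XOR e5) XOR 79 = eb XOR 79 = 92
byte 6: (b1 XOR e0) XOR 20 = 51 XOR 20 = 71
byte 7: (e7 XOR a2) XOR 72 = 45 XOR 72 = 37
byte 8: (7d XOR 1f) XOR 6f = 62 XOR 6f = 0d
byte 9: (10 XOR a6) XOR 6f = b6 XOR 6f = d9
byte 10: (18 XOR cf) XOR 74 = d7 XOR 74 = a3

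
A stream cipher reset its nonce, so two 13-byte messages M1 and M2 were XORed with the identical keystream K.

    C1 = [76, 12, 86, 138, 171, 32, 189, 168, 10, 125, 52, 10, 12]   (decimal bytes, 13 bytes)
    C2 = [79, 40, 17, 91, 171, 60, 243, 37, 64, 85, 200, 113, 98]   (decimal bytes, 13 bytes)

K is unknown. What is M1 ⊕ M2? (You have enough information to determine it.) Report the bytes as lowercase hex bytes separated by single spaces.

03 24 47 d1 00 1c 4e 8d 4a 28 fc 7b 6e

C1 ⊕ C2 = (M1 ⊕ K) ⊕ (M2 ⊕ K) = M1 ⊕ M2 — the shared key cancels under XOR.
4c XOR 4f = 03
0c XOR 28 = 24
56 XOR 11 = 47
8a XOR 5b = d1
ab XOR ab = 00
20 XOR 3c = 1c
bd XOR f3 = 4e
a8 XOR 25 = 8d
0a XOR 40 = 4a
7d XOR 55 = 28
34 XOR c8 = fc
0a XOR 71 = 7b
0c XOR 62 = 6e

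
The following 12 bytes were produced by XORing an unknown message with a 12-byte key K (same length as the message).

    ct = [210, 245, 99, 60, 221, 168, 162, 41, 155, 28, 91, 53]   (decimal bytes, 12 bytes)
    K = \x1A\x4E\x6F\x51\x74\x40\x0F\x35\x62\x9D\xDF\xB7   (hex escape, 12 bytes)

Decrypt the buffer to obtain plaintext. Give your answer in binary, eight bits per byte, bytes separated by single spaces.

11001000 10111011 00001100 01101101 10101001 11101000 10101101 00011100 11111001 10000001 10000100 10000010

XOR is its own inverse, so applying the key byte-wise gives the result directly.
byte 0: d2 XOR 1a = c8
byte 1: f5 XOR 4e = bb
byte 2: 63 XOR 6f = 0c
byte 3: 3c XOR 51 = 6d
byte 4: dd XOR 74 = a9
byte 5: a8 XOR 40 = e8
byte 6: a2 XOR 0f = ad
byte 7: 29 XOR 35 = 1c
byte 8: 9b XOR 62 = f9
byte 9: 1c XOR 9d = 81
byte 10: 5b XOR df = 84
byte 11: 35 XOR b7 = 82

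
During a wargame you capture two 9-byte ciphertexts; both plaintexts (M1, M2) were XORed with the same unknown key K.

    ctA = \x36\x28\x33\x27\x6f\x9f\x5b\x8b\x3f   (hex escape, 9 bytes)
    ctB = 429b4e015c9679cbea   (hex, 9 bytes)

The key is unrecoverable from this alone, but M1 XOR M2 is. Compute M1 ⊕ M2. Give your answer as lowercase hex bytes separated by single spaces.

ctA ⊕ ctB = (M1 ⊕ K) ⊕ (M2 ⊕ K) = M1 ⊕ M2 — the shared key cancels under XOR.
36 XOR 42 = 74
28 XOR 9b = b3
33 XOR 4e = 7d
27 XOR 01 = 26
6f XOR 5c = 33
9f XOR 96 = 09
5b XOR 79 = 22
8b XOR cb = 40
3f XOR ea = d5

74 b3 7d 26 33 09 22 40 d5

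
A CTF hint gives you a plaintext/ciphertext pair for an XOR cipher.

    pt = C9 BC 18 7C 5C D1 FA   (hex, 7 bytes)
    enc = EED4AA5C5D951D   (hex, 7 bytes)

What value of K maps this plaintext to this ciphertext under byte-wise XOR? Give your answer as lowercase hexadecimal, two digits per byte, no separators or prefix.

2768b2200144e7

Since enc = pt ⊕ K, XORing both sides with pt gives K = pt ⊕ enc.
byte 0: 11001001 ⊕ 11101110 = 00100111
byte 1: 10111100 ⊕ 11010100 = 01101000
byte 2: 00011000 ⊕ 10101010 = 10110010
byte 3: 01111100 ⊕ 01011100 = 00100000
byte 4: 01011100 ⊕ 01011101 = 00000001
byte 5: 11010001 ⊕ 10010101 = 01000100
byte 6: 11111010 ⊕ 00011101 = 11100111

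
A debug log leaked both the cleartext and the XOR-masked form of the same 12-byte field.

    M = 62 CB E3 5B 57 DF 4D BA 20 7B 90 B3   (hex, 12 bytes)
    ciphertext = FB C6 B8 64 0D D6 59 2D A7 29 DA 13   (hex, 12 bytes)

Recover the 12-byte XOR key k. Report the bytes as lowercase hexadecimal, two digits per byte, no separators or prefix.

Since ciphertext = M ⊕ k, XORing both sides with M gives k = M ⊕ ciphertext.
byte 0: 62 ^ fb = 99
byte 1: cb ^ c6 = 0d
byte 2: e3 ^ b8 = 5b
byte 3: 5b ^ 64 = 3f
byte 4: 57 ^ 0d = 5a
byte 5: df ^ d6 = 09
byte 6: 4d ^ 59 = 14
byte 7: ba ^ 2d = 97
byte 8: 20 ^ a7 = 87
byte 9: 7b ^ 29 = 52
byte 10: 90 ^ da = 4a
byte 11: b3 ^ 13 = a0

990d5b3f5a09149787524aa0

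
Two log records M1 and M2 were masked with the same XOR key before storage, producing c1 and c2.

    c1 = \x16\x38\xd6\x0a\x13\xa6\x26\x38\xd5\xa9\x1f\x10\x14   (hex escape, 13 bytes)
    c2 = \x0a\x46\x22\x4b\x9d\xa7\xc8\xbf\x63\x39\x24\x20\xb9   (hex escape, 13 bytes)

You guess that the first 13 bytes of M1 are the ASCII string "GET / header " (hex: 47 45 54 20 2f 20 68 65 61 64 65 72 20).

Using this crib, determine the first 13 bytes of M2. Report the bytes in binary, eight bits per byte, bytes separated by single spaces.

01011011 00111011 10100000 01100001 10100001 00100001 10000110 11100010 11010111 11110100 01011110 01000010 10001101

First, c1 ⊕ c2 = (M1 ⊕ K) ⊕ (M2 ⊕ K) = M1 ⊕ M2, so the key drops out. Then M2 = (M1 ⊕ M2) ⊕ M1 over the first 13 bytes.
byte 0: (16 ⊕ 0a) ⊕ 47 = 1c ⊕ 47 = 5b
byte 1: (38 ⊕ 46) ⊕ 45 = 7e ⊕ 45 = 3b
byte 2: (d6 ⊕ 22) ⊕ 54 = f4 ⊕ 54 = a0
byte 3: (0a ⊕ 4b) ⊕ 20 = 41 ⊕ 20 = 61
byte 4: (13 ⊕ 9d) ⊕ 2f = 8e ⊕ 2f = a1
byte 5: (a6 ⊕ a7) ⊕ 20 = 01 ⊕ 20 = 21
byte 6: (26 ⊕ c8) ⊕ 68 = ee ⊕ 68 = 86
byte 7: (38 ⊕ bf) ⊕ 65 = 87 ⊕ 65 = e2
byte 8: (d5 ⊕ 63) ⊕ 61 = b6 ⊕ 61 = d7
byte 9: (a9 ⊕ 39) ⊕ 64 = 90 ⊕ 64 = f4
byte 10: (1f ⊕ 24) ⊕ 65 = 3b ⊕ 65 = 5e
byte 11: (10 ⊕ 20) ⊕ 72 = 30 ⊕ 72 = 42
byte 12: (14 ⊕ b9) ⊕ 20 = ad ⊕ 20 = 8d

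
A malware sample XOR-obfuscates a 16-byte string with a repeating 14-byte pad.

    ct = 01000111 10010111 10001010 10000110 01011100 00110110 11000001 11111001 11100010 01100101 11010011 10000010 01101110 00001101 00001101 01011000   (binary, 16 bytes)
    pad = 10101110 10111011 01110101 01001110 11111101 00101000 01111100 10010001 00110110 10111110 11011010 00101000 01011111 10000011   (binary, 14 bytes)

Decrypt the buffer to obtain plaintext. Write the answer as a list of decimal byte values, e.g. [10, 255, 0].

[233, 44, 255, 200, 161, 30, 189, 104, 212, 219, 9, 170, 49, 142, 163, 227]

The 14-byte key repeats, so the effective keystream is ae bb 75 4e fd 28 7c 91 36 be da 28 5f 83 ae bb.
byte 0: 47 XOR ae = e9
byte 1: 97 XOR bb = 2c
byte 2: 8a XOR 75 = ff
byte 3: 86 XOR 4e = c8
byte 4: 5c XOR fd = a1
byte 5: 36 XOR 28 = 1e
byte 6: c1 XOR 7c = bd
byte 7: f9 XOR 91 = 68
byte 8: e2 XOR 36 = d4
byte 9: 65 XOR be = db
byte 10: d3 XOR da = 09
byte 11: 82 XOR 28 = aa
byte 12: 6e XOR 5f = 31
byte 13: 0d XOR 83 = 8e
byte 14: 0d XOR ae = a3
byte 15: 58 XOR bb = e3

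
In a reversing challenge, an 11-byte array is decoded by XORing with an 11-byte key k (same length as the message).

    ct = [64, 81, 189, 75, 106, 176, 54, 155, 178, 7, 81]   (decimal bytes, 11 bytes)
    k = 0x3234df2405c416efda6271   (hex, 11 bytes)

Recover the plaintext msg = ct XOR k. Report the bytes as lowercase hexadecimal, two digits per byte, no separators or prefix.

 64 xor  50 = 114
 81 xor  52 = 101
189 xor 223 =  98
 75 xor  36 = 111
106 xor   5 = 111
176 xor 196 = 116
 54 xor  22 =  32
155 xor 239 = 116
178 xor 218 = 104
  7 xor  98 = 101
 81 xor 113 =  32

7265626f6f742074686520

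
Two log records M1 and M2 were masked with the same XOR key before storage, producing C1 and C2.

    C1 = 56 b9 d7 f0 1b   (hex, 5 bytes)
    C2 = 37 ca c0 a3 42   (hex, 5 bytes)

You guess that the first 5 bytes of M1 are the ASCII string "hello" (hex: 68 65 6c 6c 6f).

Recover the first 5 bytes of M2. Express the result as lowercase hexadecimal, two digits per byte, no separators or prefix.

First, C1 ⊕ C2 = (M1 ⊕ K) ⊕ (M2 ⊕ K) = M1 ⊕ M2, so the key drops out. Then M2 = (M1 ⊕ M2) ⊕ M1 over the first 5 bytes.
byte 0: (56 xor 37) xor 68 = 61 xor 68 = 09
byte 1: (b9 xor ca) xor 65 = 73 xor 65 = 16
byte 2: (d7 xor c0) xor 6c = 17 xor 6c = 7b
byte 3: (f0 xor a3) xor 6c = 53 xor 6c = 3f
byte 4: (1b xor 42) xor 6f = 59 xor 6f = 36

09167b3f36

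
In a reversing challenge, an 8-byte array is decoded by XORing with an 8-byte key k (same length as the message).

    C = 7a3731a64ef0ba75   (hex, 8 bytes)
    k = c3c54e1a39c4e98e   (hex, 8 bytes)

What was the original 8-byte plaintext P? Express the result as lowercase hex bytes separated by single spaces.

b9 f2 7f bc 77 34 53 fb

byte 0: 122 ^ 195 = 185
byte 1:  55 ^ 197 = 242
byte 2:  49 ^  78 = 127
byte 3: 166 ^  26 = 188
byte 4:  78 ^  57 = 119
byte 5: 240 ^ 196 =  52
byte 6: 186 ^ 233 =  83
byte 7: 117 ^ 142 = 251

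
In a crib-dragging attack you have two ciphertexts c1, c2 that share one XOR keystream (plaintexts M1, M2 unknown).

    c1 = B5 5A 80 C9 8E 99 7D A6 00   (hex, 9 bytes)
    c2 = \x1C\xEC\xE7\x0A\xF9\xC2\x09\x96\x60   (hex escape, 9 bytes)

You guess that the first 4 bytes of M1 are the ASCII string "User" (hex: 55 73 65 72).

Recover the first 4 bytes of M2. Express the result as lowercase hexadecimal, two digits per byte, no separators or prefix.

fcc502b1

First, c1 ⊕ c2 = (M1 ⊕ K) ⊕ (M2 ⊕ K) = M1 ⊕ M2, so the key drops out. Then M2 = (M1 ⊕ M2) ⊕ M1 over the first 4 bytes.
byte 0: (b5 xor 1c) xor 55 = a9 xor 55 = fc
byte 1: (5a xor ec) xor 73 = b6 xor 73 = c5
byte 2: (80 xor e7) xor 65 = 67 xor 65 = 02
byte 3: (c9 xor 0a) xor 72 = c3 xor 72 = b1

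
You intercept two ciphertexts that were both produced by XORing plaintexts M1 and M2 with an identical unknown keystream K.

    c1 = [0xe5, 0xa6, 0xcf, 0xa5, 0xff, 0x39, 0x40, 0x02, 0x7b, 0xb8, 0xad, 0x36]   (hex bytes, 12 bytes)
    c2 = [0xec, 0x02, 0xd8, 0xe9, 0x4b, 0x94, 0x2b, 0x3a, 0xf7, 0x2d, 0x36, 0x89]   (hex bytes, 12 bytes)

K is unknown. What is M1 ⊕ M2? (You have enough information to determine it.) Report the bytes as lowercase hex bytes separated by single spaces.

09 a4 17 4c b4 ad 6b 38 8c 95 9b bf

c1 ⊕ c2 = (M1 ⊕ K) ⊕ (M2 ⊕ K) = M1 ⊕ M2 — the shared key cancels under XOR.
e5 ^ ec = 09
a6 ^ 02 = a4
cf ^ d8 = 17
a5 ^ e9 = 4c
ff ^ 4b = b4
39 ^ 94 = ad
40 ^ 2b = 6b
02 ^ 3a = 38
7b ^ f7 = 8c
b8 ^ 2d = 95
ad ^ 36 = 9b
36 ^ 89 = bf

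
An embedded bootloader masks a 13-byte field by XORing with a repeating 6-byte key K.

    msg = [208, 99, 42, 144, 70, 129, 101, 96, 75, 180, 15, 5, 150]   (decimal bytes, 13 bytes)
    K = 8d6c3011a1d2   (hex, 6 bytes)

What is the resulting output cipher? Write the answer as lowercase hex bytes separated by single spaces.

The 6-byte key repeats, so the effective keystream is 8d 6c 30 11 a1 d2 8d 6c 30 11 a1 d2 8d.
byte 0: d0 XOR 8d = 5d
byte 1: 63 XOR 6c = 0f
byte 2: 2a XOR 30 = 1a
byte 3: 90 XOR 11 = 81
byte 4: 46 XOR a1 = e7
byte 5: 81 XOR d2 = 53
byte 6: 65 XOR 8d = e8
byte 7: 60 XOR 6c = 0c
byte 8: 4b XOR 30 = 7b
byte 9: b4 XOR 11 = a5
byte 10: 0f XOR a1 = ae
byte 11: 05 XOR d2 = d7
byte 12: 96 XOR 8d = 1b

5d 0f 1a 81 e7 53 e8 0c 7b a5 ae d7 1b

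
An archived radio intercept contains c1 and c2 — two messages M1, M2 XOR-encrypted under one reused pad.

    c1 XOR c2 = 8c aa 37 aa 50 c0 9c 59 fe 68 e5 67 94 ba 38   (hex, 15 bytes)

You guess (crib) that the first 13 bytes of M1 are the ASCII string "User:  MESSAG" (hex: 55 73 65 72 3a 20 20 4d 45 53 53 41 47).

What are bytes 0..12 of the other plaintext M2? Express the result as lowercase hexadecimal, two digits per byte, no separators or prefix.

Since c1 ⊕ c2 = M1 ⊕ M2, XORing with the guessed M1 bytes yields the corresponding M2 bytes: M2 = (c1 ⊕ c2) ⊕ M1.
byte 0: 8c ⊕ 55 = d9
byte 1: aa ⊕ 73 = d9
byte 2: 37 ⊕ 65 = 52
byte 3: aa ⊕ 72 = d8
byte 4: 50 ⊕ 3a = 6a
byte 5: c0 ⊕ 20 = e0
byte 6: 9c ⊕ 20 = bc
byte 7: 59 ⊕ 4d = 14
byte 8: fe ⊕ 45 = bb
byte 9: 68 ⊕ 53 = 3b
byte 10: e5 ⊕ 53 = b6
byte 11: 67 ⊕ 41 = 26
byte 12: 94 ⊕ 47 = d3

d9d952d86ae0bc14bb3bb626d3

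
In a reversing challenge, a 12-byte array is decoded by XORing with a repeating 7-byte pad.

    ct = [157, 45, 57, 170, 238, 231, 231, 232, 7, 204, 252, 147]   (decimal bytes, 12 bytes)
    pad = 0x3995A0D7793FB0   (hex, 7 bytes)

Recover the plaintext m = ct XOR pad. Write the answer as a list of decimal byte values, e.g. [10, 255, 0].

The 7-byte key repeats, so the effective keystream is 39 95 a0 d7 79 3f b0 39 95 a0 d7 79.
byte 0: 9d XOR 39 = a4
byte 1: 2d XOR 95 = b8
byte 2: 39 XOR a0 = 99
byte 3: aa XOR d7 = 7d
byte 4: ee XOR 79 = 97
byte 5: e7 XOR 3f = d8
byte 6: e7 XOR b0 = 57
byte 7: e8 XOR 39 = d1
byte 8: 07 XOR 95 = 92
byte 9: cc XOR a0 = 6c
byte 10: fc XOR d7 = 2b
byte 11: 93 XOR 79 = ea

[164, 184, 153, 125, 151, 216, 87, 209, 146, 108, 43, 234]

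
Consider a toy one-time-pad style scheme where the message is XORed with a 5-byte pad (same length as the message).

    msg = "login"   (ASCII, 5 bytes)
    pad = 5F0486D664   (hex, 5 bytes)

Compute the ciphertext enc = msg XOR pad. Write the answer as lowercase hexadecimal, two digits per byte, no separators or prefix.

336be1bf0a

XOR is its own inverse, so applying the key byte-wise gives the result directly.
byte 0: 6c xor 5f = 33
byte 1: 6f xor 04 = 6b
byte 2: 67 xor 86 = e1
byte 3: 69 xor d6 = bf
byte 4: 6e xor 64 = 0a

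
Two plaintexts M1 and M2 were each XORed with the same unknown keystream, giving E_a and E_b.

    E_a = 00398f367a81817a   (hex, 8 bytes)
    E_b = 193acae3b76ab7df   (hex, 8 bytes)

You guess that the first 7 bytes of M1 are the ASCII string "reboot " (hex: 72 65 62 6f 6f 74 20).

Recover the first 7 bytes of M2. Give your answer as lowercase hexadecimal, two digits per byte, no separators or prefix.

First, E_a ⊕ E_b = (M1 ⊕ K) ⊕ (M2 ⊕ K) = M1 ⊕ M2, so the key drops out. Then M2 = (M1 ⊕ M2) ⊕ M1 over the first 7 bytes.
byte 0: (00 XOR 19) XOR 72 = 19 XOR 72 = 6b
byte 1: (39 XOR 3a) XOR 65 = 03 XOR 65 = 66
byte 2: (8f XOR ca) XOR 62 = 45 XOR 62 = 27
byte 3: (36 XOR e3) XOR 6f = d5 XOR 6f = ba
byte 4: (7a XOR b7) XOR 6f = cd XOR 6f = a2
byte 5: (81 XOR 6a) XOR 74 = eb XOR 74 = 9f
byte 6: (81 XOR b7) XOR 20 = 36 XOR 20 = 16

6b6627baa29f16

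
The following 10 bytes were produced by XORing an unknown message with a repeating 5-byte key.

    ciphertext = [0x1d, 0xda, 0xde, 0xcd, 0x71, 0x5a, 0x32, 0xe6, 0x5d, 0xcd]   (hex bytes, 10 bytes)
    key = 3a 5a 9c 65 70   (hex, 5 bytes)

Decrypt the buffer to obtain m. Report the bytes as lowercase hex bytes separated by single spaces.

27 80 42 a8 01 60 68 7a 38 bd

The 5-byte key repeats, so the effective keystream is 3a 5a 9c 65 70 3a 5a 9c 65 70.
byte 0: 1d xor 3a = 27
byte 1: da xor 5a = 80
byte 2: de xor 9c = 42
byte 3: cd xor 65 = a8
byte 4: 71 xor 70 = 01
byte 5: 5a xor 3a = 60
byte 6: 32 xor 5a = 68
byte 7: e6 xor 9c = 7a
byte 8: 5d xor 65 = 38
byte 9: cd xor 70 = bd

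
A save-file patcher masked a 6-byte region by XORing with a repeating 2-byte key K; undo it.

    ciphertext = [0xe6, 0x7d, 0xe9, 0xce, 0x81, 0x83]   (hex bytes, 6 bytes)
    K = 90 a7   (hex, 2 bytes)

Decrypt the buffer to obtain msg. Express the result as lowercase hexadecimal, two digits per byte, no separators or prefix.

The 2-byte key repeats, so the effective keystream is 90 a7 90 a7 90 a7.
byte 0: 230 ⊕ 144 = 118
byte 1: 125 ⊕ 167 = 218
byte 2: 233 ⊕ 144 = 121
byte 3: 206 ⊕ 167 = 105
byte 4: 129 ⊕ 144 =  17
byte 5: 131 ⊕ 167 =  36

76da79691124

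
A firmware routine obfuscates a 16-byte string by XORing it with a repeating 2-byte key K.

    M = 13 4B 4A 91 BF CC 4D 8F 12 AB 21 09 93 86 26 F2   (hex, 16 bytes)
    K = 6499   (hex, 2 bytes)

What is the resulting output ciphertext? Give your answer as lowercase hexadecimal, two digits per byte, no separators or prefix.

The 2-byte key repeats, so the effective keystream is 64 99 64 99 64 99 64 99 64 99 64 99 64 99 64 99.
byte 0: 13 ^ 64 = 77
byte 1: 4b ^ 99 = d2
byte 2: 4a ^ 64 = 2e
byte 3: 91 ^ 99 = 08
byte 4: bf ^ 64 = db
byte 5: cc ^ 99 = 55
byte 6: 4d ^ 64 = 29
byte 7: 8f ^ 99 = 16
byte 8: 12 ^ 64 = 76
byte 9: ab ^ 99 = 32
byte 10: 21 ^ 64 = 45
byte 11: 09 ^ 99 = 90
byte 12: 93 ^ 64 = f7
byte 13: 86 ^ 99 = 1f
byte 14: 26 ^ 64 = 42
byte 15: f2 ^ 99 = 6b

77d22e08db55291676324590f71f426b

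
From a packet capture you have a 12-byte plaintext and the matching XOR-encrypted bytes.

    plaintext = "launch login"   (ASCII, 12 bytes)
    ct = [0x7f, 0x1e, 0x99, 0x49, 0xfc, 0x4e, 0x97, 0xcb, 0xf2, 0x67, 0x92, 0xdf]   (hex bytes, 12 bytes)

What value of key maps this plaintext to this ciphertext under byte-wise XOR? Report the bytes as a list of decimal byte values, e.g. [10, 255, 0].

Since ct = plaintext ⊕ key, XORing both sides with plaintext gives key = plaintext ⊕ ct.
byte 0: 6c xor 7f = 13
byte 1: 61 xor 1e = 7f
byte 2: 75 xor 99 = ec
byte 3: 6e xor 49 = 27
byte 4: 63 xor fc = 9f
byte 5: 68 xor 4e = 26
byte 6: 20 xor 97 = b7
byte 7: 6c xor cb = a7
byte 8: 6f xor f2 = 9d
byte 9: 67 xor 67 = 00
byte 10: 69 xor 92 = fb
byte 11: 6e xor df = b1

[19, 127, 236, 39, 159, 38, 183, 167, 157, 0, 251, 177]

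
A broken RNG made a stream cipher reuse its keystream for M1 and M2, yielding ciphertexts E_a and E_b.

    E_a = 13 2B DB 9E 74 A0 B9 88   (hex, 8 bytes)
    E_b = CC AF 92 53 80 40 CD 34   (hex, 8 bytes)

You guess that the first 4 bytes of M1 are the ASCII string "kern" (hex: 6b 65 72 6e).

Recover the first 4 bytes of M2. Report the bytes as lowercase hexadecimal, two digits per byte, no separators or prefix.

b4e13ba3

First, E_a ⊕ E_b = (M1 ⊕ K) ⊕ (M2 ⊕ K) = M1 ⊕ M2, so the key drops out. Then M2 = (M1 ⊕ M2) ⊕ M1 over the first 4 bytes.
byte 0: (13 xor cc) xor 6b = df xor 6b = b4
byte 1: (2b xor af) xor 65 = 84 xor 65 = e1
byte 2: (db xor 92) xor 72 = 49 xor 72 = 3b
byte 3: (9e xor 53) xor 6e = cd xor 6e = a3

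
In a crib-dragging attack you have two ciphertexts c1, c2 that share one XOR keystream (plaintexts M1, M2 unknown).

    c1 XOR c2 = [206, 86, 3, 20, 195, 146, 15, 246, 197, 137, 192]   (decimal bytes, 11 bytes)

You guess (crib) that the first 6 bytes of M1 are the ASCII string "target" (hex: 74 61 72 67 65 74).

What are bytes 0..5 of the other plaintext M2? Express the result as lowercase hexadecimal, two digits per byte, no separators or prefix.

Since c1 ⊕ c2 = M1 ⊕ M2, XORing with the guessed M1 bytes yields the corresponding M2 bytes: M2 = (c1 ⊕ c2) ⊕ M1.
ce XOR 74 = ba
56 XOR 61 = 37
03 XOR 72 = 71
14 XOR 67 = 73
c3 XOR 65 = a6
92 XOR 74 = e6

ba377173a6e6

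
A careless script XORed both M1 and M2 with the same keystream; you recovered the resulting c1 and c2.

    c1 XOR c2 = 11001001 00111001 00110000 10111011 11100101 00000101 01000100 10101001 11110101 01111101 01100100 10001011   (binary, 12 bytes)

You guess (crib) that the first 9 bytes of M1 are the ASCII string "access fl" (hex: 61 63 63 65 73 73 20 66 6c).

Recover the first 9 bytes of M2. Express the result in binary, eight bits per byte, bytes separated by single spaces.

Since c1 ⊕ c2 = M1 ⊕ M2, XORing with the guessed M1 bytes yields the corresponding M2 bytes: M2 = (c1 ⊕ c2) ⊕ M1.
byte 0: c9 xor 61 = a8
byte 1: 39 xor 63 = 5a
byte 2: 30 xor 63 = 53
byte 3: bb xor 65 = de
byte 4: e5 xor 73 = 96
byte 5: 05 xor 73 = 76
byte 6: 44 xor 20 = 64
byte 7: a9 xor 66 = cf
byte 8: f5 xor 6c = 99

10101000 01011010 01010011 11011110 10010110 01110110 01100100 11001111 10011001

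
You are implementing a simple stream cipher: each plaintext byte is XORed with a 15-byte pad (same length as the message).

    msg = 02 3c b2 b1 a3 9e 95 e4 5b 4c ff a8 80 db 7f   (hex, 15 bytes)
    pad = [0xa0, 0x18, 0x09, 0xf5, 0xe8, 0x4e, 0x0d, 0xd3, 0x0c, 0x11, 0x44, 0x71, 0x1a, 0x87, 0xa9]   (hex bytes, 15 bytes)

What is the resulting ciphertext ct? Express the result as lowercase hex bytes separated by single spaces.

XOR is its own inverse, so applying the key byte-wise gives the result directly.
byte 0: 02 XOR a0 = a2
byte 1: 3c XOR 18 = 24
byte 2: b2 XOR 09 = bb
byte 3: b1 XOR f5 = 44
byte 4: a3 XOR e8 = 4b
byte 5: 9e XOR 4e = d0
byte 6: 95 XOR 0d = 98
byte 7: e4 XOR d3 = 37
byte 8: 5b XOR 0c = 57
byte 9: 4c XOR 11 = 5d
byte 10: ff XOR 44 = bb
byte 11: a8 XOR 71 = d9
byte 12: 80 XOR 1a = 9a
byte 13: db XOR 87 = 5c
byte 14: 7f XOR a9 = d6

a2 24 bb 44 4b d0 98 37 57 5d bb d9 9a 5c d6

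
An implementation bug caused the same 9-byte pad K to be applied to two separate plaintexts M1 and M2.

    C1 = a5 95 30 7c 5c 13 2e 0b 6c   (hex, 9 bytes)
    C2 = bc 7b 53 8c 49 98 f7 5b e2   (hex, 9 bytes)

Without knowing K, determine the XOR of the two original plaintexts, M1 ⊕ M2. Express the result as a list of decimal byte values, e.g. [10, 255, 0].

C1 ⊕ C2 = (M1 ⊕ K) ⊕ (M2 ⊕ K) = M1 ⊕ M2 — the shared key cancels under XOR.
a5 xor bc = 19
95 xor 7b = ee
30 xor 53 = 63
7c xor 8c = f0
5c xor 49 = 15
13 xor 98 = 8b
2e xor f7 = d9
0b xor 5b = 50
6c xor e2 = 8e

[25, 238, 99, 240, 21, 139, 217, 80, 142]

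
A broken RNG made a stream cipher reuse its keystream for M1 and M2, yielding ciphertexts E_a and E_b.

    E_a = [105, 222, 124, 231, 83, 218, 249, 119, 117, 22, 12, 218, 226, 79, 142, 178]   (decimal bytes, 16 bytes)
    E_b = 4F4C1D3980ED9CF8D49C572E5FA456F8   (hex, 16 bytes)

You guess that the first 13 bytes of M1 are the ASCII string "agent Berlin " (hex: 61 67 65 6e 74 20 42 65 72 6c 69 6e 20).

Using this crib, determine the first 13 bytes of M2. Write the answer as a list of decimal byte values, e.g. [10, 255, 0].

[71, 245, 4, 176, 167, 23, 39, 234, 211, 230, 50, 154, 157]

First, E_a ⊕ E_b = (M1 ⊕ K) ⊕ (M2 ⊕ K) = M1 ⊕ M2, so the key drops out. Then M2 = (M1 ⊕ M2) ⊕ M1 over the first 13 bytes.
byte 0: (69 ^ 4f) ^ 61 = 26 ^ 61 = 47
byte 1: (de ^ 4c) ^ 67 = 92 ^ 67 = f5
byte 2: (7c ^ 1d) ^ 65 = 61 ^ 65 = 04
byte 3: (e7 ^ 39) ^ 6e = de ^ 6e = b0
byte 4: (53 ^ 80) ^ 74 = d3 ^ 74 = a7
byte 5: (da ^ ed) ^ 20 = 37 ^ 20 = 17
byte 6: (f9 ^ 9c) ^ 42 = 65 ^ 42 = 27
byte 7: (77 ^ f8) ^ 65 = 8f ^ 65 = ea
byte 8: (75 ^ d4) ^ 72 = a1 ^ 72 = d3
byte 9: (16 ^ 9c) ^ 6c = 8a ^ 6c = e6
byte 10: (0c ^ 57) ^ 69 = 5b ^ 69 = 32
byte 11: (da ^ 2e) ^ 6e = f4 ^ 6e = 9a
byte 12: (e2 ^ 5f) ^ 20 = bd ^ 20 = 9d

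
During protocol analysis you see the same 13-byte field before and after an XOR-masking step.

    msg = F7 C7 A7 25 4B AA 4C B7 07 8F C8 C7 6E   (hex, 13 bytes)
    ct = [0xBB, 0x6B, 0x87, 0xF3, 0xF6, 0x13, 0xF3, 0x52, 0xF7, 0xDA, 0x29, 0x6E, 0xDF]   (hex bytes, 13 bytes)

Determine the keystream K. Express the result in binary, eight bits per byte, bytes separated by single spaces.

01001100 10101100 00100000 11010110 10111101 10111001 10111111 11100101 11110000 01010101 11100001 10101001 10110001

Since ct = msg ⊕ K, XORing both sides with msg gives K = msg ⊕ ct.
byte 0: f7 ⊕ bb = 4c
byte 1: c7 ⊕ 6b = ac
byte 2: a7 ⊕ 87 = 20
byte 3: 25 ⊕ f3 = d6
byte 4: 4b ⊕ f6 = bd
byte 5: aa ⊕ 13 = b9
byte 6: 4c ⊕ f3 = bf
byte 7: b7 ⊕ 52 = e5
byte 8: 07 ⊕ f7 = f0
byte 9: 8f ⊕ da = 55
byte 10: c8 ⊕ 29 = e1
byte 11: c7 ⊕ 6e = a9
byte 12: 6e ⊕ df = b1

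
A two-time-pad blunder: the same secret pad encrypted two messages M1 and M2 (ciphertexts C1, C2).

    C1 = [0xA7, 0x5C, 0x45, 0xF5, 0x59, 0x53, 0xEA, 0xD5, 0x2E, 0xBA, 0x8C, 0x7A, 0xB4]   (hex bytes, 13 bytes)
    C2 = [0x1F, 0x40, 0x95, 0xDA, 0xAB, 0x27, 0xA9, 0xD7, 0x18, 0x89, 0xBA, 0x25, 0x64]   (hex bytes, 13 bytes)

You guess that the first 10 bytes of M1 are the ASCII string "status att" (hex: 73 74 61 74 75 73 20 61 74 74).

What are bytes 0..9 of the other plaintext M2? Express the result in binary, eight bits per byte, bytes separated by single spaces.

First, C1 ⊕ C2 = (M1 ⊕ K) ⊕ (M2 ⊕ K) = M1 ⊕ M2, so the key drops out. Then M2 = (M1 ⊕ M2) ⊕ M1 over the first 10 bytes.
byte 0: (a7 xor 1f) xor 73 = b8 xor 73 = cb
byte 1: (5c xor 40) xor 74 = 1c xor 74 = 68
byte 2: (45 xor 95) xor 61 = d0 xor 61 = b1
byte 3: (f5 xor da) xor 74 = 2f xor 74 = 5b
byte 4: (59 xor ab) xor 75 = f2 xor 75 = 87
byte 5: (53 xor 27) xor 73 = 74 xor 73 = 07
byte 6: (ea xor a9) xor 20 = 43 xor 20 = 63
byte 7: (d5 xor d7) xor 61 = 02 xor 61 = 63
byte 8: (2e xor 18) xor 74 = 36 xor 74 = 42
byte 9: (ba xor 89) xor 74 = 33 xor 74 = 47

11001011 01101000 10110001 01011011 10000111 00000111 01100011 01100011 01000010 01000111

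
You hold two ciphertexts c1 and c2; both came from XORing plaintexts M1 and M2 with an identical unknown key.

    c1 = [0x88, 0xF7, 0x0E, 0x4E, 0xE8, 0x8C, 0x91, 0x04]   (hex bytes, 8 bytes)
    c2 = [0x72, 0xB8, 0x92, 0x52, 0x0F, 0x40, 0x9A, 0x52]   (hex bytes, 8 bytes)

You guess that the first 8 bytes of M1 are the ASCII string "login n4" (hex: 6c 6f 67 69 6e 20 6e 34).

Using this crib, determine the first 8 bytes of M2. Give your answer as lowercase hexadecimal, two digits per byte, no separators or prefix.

9620fb7589ec6562

First, c1 ⊕ c2 = (M1 ⊕ K) ⊕ (M2 ⊕ K) = M1 ⊕ M2, so the key drops out. Then M2 = (M1 ⊕ M2) ⊕ M1 over the first 8 bytes.
byte 0: (88 ⊕ 72) ⊕ 6c = fa ⊕ 6c = 96
byte 1: (f7 ⊕ b8) ⊕ 6f = 4f ⊕ 6f = 20
byte 2: (0e ⊕ 92) ⊕ 67 = 9c ⊕ 67 = fb
byte 3: (4e ⊕ 52) ⊕ 69 = 1c ⊕ 69 = 75
byte 4: (e8 ⊕ 0f) ⊕ 6e = e7 ⊕ 6e = 89
byte 5: (8c ⊕ 40) ⊕ 20 = cc ⊕ 20 = ec
byte 6: (91 ⊕ 9a) ⊕ 6e = 0b ⊕ 6e = 65
byte 7: (04 ⊕ 52) ⊕ 34 = 56 ⊕ 34 = 62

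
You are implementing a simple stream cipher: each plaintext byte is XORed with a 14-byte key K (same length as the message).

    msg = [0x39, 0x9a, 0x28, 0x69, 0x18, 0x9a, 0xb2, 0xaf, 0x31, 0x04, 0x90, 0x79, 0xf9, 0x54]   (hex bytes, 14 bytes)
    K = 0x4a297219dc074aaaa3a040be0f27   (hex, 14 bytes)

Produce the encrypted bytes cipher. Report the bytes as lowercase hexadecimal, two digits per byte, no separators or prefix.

00111001 xor 01001010 = 01110011
10011010 xor 00101001 = 10110011
00101000 xor 01110010 = 01011010
01101001 xor 00011001 = 01110000
00011000 xor 11011100 = 11000100
10011010 xor 00000111 = 10011101
10110010 xor 01001010 = 11111000
10101111 xor 10101010 = 00000101
00110001 xor 10100011 = 10010010
00000100 xor 10100000 = 10100100
10010000 xor 01000000 = 11010000
01111001 xor 10111110 = 11000111
11111001 xor 00001111 = 11110110
01010100 xor 00100111 = 01110011

73b35a70c49df80592a4d0c7f673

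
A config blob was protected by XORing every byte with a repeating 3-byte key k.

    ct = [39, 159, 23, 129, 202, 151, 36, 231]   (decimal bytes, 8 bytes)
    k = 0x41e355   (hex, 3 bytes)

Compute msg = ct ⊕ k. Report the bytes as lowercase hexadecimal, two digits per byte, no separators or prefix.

The 3-byte key repeats, so the effective keystream is 41 e3 55 41 e3 55 41 e3.
byte 0: 27 ^ 41 = 66
byte 1: 9f ^ e3 = 7c
byte 2: 17 ^ 55 = 42
byte 3: 81 ^ 41 = c0
byte 4: ca ^ e3 = 29
byte 5: 97 ^ 55 = c2
byte 6: 24 ^ 41 = 65
byte 7: e7 ^ e3 = 04

667c42c029c26504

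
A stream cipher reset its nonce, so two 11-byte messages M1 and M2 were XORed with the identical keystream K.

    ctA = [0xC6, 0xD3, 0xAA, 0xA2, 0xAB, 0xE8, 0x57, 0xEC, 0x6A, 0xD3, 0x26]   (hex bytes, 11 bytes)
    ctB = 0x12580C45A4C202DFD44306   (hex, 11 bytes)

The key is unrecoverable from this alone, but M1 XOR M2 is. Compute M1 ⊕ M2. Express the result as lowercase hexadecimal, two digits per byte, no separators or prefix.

ctA ⊕ ctB = (M1 ⊕ K) ⊕ (M2 ⊕ K) = M1 ⊕ M2 — the shared key cancels under XOR.
198 ^  18 = 212
211 ^  88 = 139
170 ^  12 = 166
162 ^  69 = 231
171 ^ 164 =  15
232 ^ 194 =  42
 87 ^   2 =  85
236 ^ 223 =  51
106 ^ 212 = 190
211 ^  67 = 144
 38 ^   6 =  32

d48ba6e70f2a5533be9020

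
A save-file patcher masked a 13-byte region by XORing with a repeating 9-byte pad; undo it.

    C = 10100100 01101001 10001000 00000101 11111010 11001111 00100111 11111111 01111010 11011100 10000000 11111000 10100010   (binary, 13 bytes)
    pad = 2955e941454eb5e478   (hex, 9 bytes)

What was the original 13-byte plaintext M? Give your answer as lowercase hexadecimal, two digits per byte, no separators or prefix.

The 9-byte key repeats, so the effective keystream is 29 55 e9 41 45 4e b5 e4 78 29 55 e9 41.
byte 0: a4 XOR 29 = 8d
byte 1: 69 XOR 55 = 3c
byte 2: 88 XOR e9 = 61
byte 3: 05 XOR 41 = 44
byte 4: fa XOR 45 = bf
byte 5: cf XOR 4e = 81
byte 6: 27 XOR b5 = 92
byte 7: ff XOR e4 = 1b
byte 8: 7a XOR 78 = 02
byte 9: dc XOR 29 = f5
byte 10: 80 XOR 55 = d5
byte 11: f8 XOR e9 = 11
byte 12: a2 XOR 41 = e3

8d3c6144bf81921b02f5d511e3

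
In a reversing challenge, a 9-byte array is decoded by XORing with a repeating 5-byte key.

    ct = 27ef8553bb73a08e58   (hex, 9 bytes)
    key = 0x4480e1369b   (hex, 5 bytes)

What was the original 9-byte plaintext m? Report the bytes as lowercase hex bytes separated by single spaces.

The 5-byte key repeats, so the effective keystream is 44 80 e1 36 9b 44 80 e1 36.
byte 0:  39 ^  68 =  99
byte 1: 239 ^ 128 = 111
byte 2: 133 ^ 225 = 100
byte 3:  83 ^  54 = 101
byte 4: 187 ^ 155 =  32
byte 5: 115 ^  68 =  55
byte 6: 160 ^ 128 =  32
byte 7: 142 ^ 225 = 111
byte 8:  88 ^  54 = 110

63 6f 64 65 20 37 20 6f 6e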